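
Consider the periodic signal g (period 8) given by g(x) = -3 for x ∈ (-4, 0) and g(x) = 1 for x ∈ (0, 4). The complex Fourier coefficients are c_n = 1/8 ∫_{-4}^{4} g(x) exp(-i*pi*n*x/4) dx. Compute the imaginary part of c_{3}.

Since g is real-valued, Im(c_{3}) = -1/8 ∫_{-4}^{4} g(x) sin(3*pi*x/4) dx = -b_{3}/2.
Split the integral at the breakpoints.
Directly, an antiderivative of (-3) sin(3*pi*x/4) is 4*cos(3*pi*x/4)/pi; evaluating from -4 to 0: ∫_{-4}^{0} (-3) sin(3*pi*x/4) dx = (4/pi) - (-4/pi) = 8/pi.
Directly, an antiderivative of (1) sin(3*pi*x/4) is -4*cos(3*pi*x/4)/(3*pi); evaluating from 0 to 4: ∫_{0}^{4} (1) sin(3*pi*x/4) dx = (4/(3*pi)) - (-4/(3*pi)) = 8/(3*pi).
So ∫_{-4}^{4} g(x) sin(3*pi*x/4) dx = 32/(3*pi).
Hence Im(c_{3}) = (-1/8)·(32/(3*pi)) = -4/(3*pi).

-4/(3*pi)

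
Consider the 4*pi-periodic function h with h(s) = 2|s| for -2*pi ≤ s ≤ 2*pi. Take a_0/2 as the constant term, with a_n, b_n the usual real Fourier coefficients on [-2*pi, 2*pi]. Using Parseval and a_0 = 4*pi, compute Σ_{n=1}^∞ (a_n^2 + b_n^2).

8*pi**2/3

Parseval: a_0^2/2 + Σ_{n≥1} (a_n^2+b_n^2) = (1/(2*pi)) ∫_{-2*pi}^{2*pi} h(s)^2 ds = 32*pi**2/3.
Subtract a_0^2/2 = 8*pi**2: Σ (a_n^2+b_n^2) = 8*pi**2/3.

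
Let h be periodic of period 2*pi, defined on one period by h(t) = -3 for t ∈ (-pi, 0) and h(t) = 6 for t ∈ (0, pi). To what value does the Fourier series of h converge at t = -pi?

At t = -pi the one-sided limits are h(-pi^-) = 6 and h(-pi^+) = -3.
By Dirichlet's theorem the series converges to their average, [(6) + (-3)]/2 = 3/2.

3/2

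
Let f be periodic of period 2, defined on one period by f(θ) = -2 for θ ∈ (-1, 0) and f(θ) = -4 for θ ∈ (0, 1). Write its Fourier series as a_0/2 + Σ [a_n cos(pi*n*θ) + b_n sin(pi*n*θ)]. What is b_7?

-4/(7*pi)

b_7 = ∫_{-1}^{1} f(θ) sin(7*pi*θ) dθ.
Split the integral at the breakpoints.
Directly, an antiderivative of (-2) sin(7*pi*θ) is 2*cos(7*pi*θ)/(7*pi); evaluating from -1 to 0: ∫_{-1}^{0} (-2) sin(7*pi*θ) dθ = (2/(7*pi)) - (-2/(7*pi)) = 4/(7*pi).
Directly, an antiderivative of (-4) sin(7*pi*θ) is 4*cos(7*pi*θ)/(7*pi); evaluating from 0 to 1: ∫_{0}^{1} (-4) sin(7*pi*θ) dθ = (-4/(7*pi)) - (4/(7*pi)) = -8/(7*pi).
Summing the pieces gives b_7 = -4/(7*pi).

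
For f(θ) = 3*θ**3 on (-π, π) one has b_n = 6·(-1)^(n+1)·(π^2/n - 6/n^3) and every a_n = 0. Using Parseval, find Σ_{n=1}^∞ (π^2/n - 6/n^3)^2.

Parseval: Σ b_n^2 = (1/π) ∫_{-π}^{π} f(θ)^2 dθ = 18*pi**6/7.
b_n^2 = 36·(π^2/n - 6/n^3)^2, so the sum equals (18*pi**6/7)/36 = pi**6/14.

pi**6/14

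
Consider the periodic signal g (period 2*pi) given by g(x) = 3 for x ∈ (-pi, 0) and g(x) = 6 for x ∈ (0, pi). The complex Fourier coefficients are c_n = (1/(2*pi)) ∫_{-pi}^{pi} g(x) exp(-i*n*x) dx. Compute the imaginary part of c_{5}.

-3/(5*pi)

Since g is real-valued, Im(c_{5}) = -(1/(2*pi)) ∫_{-pi}^{pi} g(x) sin(5*x) dx = -b_{5}/2.
Split the integral at the breakpoints.
Directly, an antiderivative of (3) sin(5*x) is -3*cos(5*x)/5; evaluating from -pi to 0: ∫_{-pi}^{0} (3) sin(5*x) dx = (-3/5) - (3/5) = -6/5.
Directly, an antiderivative of (6) sin(5*x) is -6*cos(5*x)/5; evaluating from 0 to pi: ∫_{0}^{pi} (6) sin(5*x) dx = (6/5) - (-6/5) = 12/5.
So ∫_{-pi}^{pi} g(x) sin(5*x) dx = 6/5.
Hence Im(c_{5}) = (-1/(2*pi))·(6/5) = -3/(5*pi).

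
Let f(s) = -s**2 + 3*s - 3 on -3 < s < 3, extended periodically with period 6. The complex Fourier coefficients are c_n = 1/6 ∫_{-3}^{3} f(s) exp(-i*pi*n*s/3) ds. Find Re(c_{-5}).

Since f is real-valued, Re(c_{-5}) = 1/6 ∫_{-3}^{3} f(s) cos(-5*pi*s/3) ds = a_{5}/2.
Integrating by parts twice (tabular method), an antiderivative of (-s**2 + 3*s - 3) cos(-5*pi*s/3) is -3*s**2*sin(5*pi*s/3)/(5*pi) + 9*s*sin(5*pi*s/3)/(5*pi) - 18*s*cos(5*pi*s/3)/(25*pi**2) - 9*sin(5*pi*s/3)/(5*pi) + 54*sin(5*pi*s/3)/(125*pi**3) + 27*cos(5*pi*s/3)/(25*pi**2); evaluating from -3 to 3: ∫_{-3}^{3} (-s**2 + 3*s - 3) cos(-5*pi*s/3) ds = (27/(25*pi**2)) - (-81/(25*pi**2)) = 108/(25*pi**2).
Hence Re(c_{-5}) = (1/6)·(108/(25*pi**2)) = 18/(25*pi**2).

18/(25*pi**2)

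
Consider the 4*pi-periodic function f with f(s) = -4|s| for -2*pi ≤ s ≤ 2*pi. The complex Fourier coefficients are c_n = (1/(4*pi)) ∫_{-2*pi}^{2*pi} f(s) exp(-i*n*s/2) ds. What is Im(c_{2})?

0

Since f is real-valued, Im(c_{2}) = -(1/(4*pi)) ∫_{-2*pi}^{2*pi} f(s) sin(s) ds = -b_{2}/2.
(f is even, so the integrand is odd over a symmetric interval and the integral vanishes.)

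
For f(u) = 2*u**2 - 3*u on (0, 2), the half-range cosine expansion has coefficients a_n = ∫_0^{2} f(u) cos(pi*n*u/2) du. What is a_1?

-8/pi**2

a_1 = ∫_0^{2} (2*u**2 - 3*u) cos(pi*u/2) du.
Integrating by parts twice (tabular method), an antiderivative of (2*u**2 - 3*u) cos(pi*u/2) is 4*u**2*sin(pi*u/2)/pi - 6*u*sin(pi*u/2)/pi + 16*u*cos(pi*u/2)/pi**2 - 32*sin(pi*u/2)/pi**3 - 12*cos(pi*u/2)/pi**2; evaluating from 0 to 2: ∫_{0}^{2} (2*u**2 - 3*u) cos(pi*u/2) du = (-20/pi**2) - (-12/pi**2) = -8/pi**2.
Hence a_1 = -8/pi**2.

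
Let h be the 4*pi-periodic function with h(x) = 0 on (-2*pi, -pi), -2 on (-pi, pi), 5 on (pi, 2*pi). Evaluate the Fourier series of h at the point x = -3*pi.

x = -3*pi differs from x = pi by -1 full period(s), and the series is 4*pi-periodic.
At x = pi the one-sided limits are h(pi^-) = -2 and h(pi^+) = 5.
By Dirichlet's theorem the series converges to their average, [(-2) + (5)]/2 = 3/2.

3/2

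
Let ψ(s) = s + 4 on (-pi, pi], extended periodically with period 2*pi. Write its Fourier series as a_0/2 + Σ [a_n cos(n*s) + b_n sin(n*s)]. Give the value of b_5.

b_5 = 1/pi ∫_{-pi}^{pi} ψ(s) sin(5*s) ds.
Integrating by parts (boundary term plus one more integral), an antiderivative of (s + 4) sin(5*s) is -s*cos(5*s)/5 + sin(5*s)/25 - 4*cos(5*s)/5; evaluating from -pi to pi: ∫_{-pi}^{pi} (s + 4) sin(5*s) ds = (pi/5 + 4/5) - (4/5 - pi/5) = 2*pi/5.
Hence b_5 = (1/pi)·(2*pi/5) = 2/5.

2/5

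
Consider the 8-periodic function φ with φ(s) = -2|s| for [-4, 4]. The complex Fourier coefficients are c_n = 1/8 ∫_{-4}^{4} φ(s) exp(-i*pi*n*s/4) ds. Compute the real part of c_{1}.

16/pi**2

Since φ is real-valued, Re(c_{1}) = 1/8 ∫_{-4}^{4} φ(s) cos(pi*s/4) ds = a_{1}/2.
φ is even and cos(pi*s/4) is even, so the integrand is even: ∫_{-4}^{4} φ(s) cos(pi*s/4) ds = 2∫_0^{4} φ(s) cos(pi*s/4) ds.
Integrating by parts (boundary term plus one more integral), an antiderivative of (-2*s) cos(pi*s/4) is -8*s*sin(pi*s/4)/pi - 32*cos(pi*s/4)/pi**2; evaluating from 0 to 4: ∫_{0}^{4} (-2*s) cos(pi*s/4) ds = (32/pi**2) - (-32/pi**2) = 64/pi**2.
So ∫_{-4}^{4} φ(s) cos(pi*s/4) ds = 128/pi**2.
Hence Re(c_{1}) = (1/8)·(128/pi**2) = 16/pi**2.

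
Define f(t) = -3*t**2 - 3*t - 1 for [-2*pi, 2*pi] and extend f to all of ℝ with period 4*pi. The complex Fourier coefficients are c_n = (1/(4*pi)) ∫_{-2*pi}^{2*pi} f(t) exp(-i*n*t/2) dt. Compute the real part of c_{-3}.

8/3

Since f is real-valued, Re(c_{-3}) = (1/(4*pi)) ∫_{-2*pi}^{2*pi} f(t) cos(-3*t/2) dt = a_{3}/2.
Integrating by parts twice (tabular method), an antiderivative of (-3*t**2 - 3*t - 1) cos(-3*t/2) is -2*t**2*sin(3*t/2) - 2*t*sin(3*t/2) - 8*t*cos(3*t/2)/3 + 10*sin(3*t/2)/9 - 4*cos(3*t/2)/3; evaluating from -2*pi to 2*pi: ∫_{-2*pi}^{2*pi} (-3*t**2 - 3*t - 1) cos(-3*t/2) dt = (4/3 + 16*pi/3) - (4/3 - 16*pi/3) = 32*pi/3.
Hence Re(c_{-3}) = (1/(4*pi))·(32*pi/3) = 8/3.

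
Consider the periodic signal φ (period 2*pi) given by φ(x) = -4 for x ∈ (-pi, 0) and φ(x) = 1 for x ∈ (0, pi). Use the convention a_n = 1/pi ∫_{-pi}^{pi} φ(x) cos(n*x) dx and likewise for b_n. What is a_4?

0

a_4 = 1/pi ∫_{-pi}^{pi} φ(x) cos(4*x) dx.
Split the integral at the breakpoints.
Directly, an antiderivative of (-4) cos(4*x) is -sin(4*x); evaluating from -pi to 0: ∫_{-pi}^{0} (-4) cos(4*x) dx = (0) - (0) = 0.
Directly, an antiderivative of (1) cos(4*x) is sin(4*x)/4; evaluating from 0 to pi: ∫_{0}^{pi} (1) cos(4*x) dx = (0) - (0) = 0.
Summing the pieces and multiplying by (1/pi) gives a_4 = 0.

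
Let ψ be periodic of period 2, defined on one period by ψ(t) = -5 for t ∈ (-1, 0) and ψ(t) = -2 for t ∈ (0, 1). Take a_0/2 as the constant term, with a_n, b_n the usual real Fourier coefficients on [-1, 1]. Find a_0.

a_0 = ∫_{-1}^{1} ψ(t) dt = -7.

-7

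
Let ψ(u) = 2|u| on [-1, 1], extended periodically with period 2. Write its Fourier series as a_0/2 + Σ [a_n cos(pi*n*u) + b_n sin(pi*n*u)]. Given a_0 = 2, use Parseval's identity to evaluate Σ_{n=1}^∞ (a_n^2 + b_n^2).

Parseval: a_0^2/2 + Σ_{n≥1} (a_n^2+b_n^2) = ∫_{-1}^{1} ψ(u)^2 du = 8/3.
Subtract a_0^2/2 = 2: Σ (a_n^2+b_n^2) = 2/3.

2/3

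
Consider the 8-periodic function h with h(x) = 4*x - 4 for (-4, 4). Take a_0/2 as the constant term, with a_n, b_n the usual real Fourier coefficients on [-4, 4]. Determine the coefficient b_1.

b_1 = 1/4 ∫_{-4}^{4} h(x) sin(pi*x/4) dx.
Integrating by parts (boundary term plus one more integral), an antiderivative of (4*x - 4) sin(pi*x/4) is -16*x*cos(pi*x/4)/pi + 64*sin(pi*x/4)/pi**2 + 16*cos(pi*x/4)/pi; evaluating from -4 to 4: ∫_{-4}^{4} (4*x - 4) sin(pi*x/4) dx = (48/pi) - (-80/pi) = 128/pi.
Hence b_1 = (1/4)·(128/pi) = 32/pi.

32/pi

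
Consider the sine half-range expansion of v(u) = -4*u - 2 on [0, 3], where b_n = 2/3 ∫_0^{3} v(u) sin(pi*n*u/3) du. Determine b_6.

4/pi

b_6 = 2/3 ∫_0^{3} (-4*u - 2) sin(2*pi*u) du.
Integrating by parts (boundary term plus one more integral), an antiderivative of (-4*u - 2) sin(2*pi*u) is 2*u*cos(2*pi*u)/pi - sin(2*pi*u)/pi**2 + cos(2*pi*u)/pi; evaluating from 0 to 3: ∫_{0}^{3} (-4*u - 2) sin(2*pi*u) du = (7/pi) - (1/pi) = 6/pi.
Hence b_6 = (2/3)·(6/pi) = 4/pi.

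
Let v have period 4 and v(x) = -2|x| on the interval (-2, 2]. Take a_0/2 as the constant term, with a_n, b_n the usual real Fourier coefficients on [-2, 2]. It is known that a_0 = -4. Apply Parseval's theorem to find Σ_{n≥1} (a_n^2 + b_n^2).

8/3

Parseval: a_0^2/2 + Σ_{n≥1} (a_n^2+b_n^2) = 1/2 ∫_{-2}^{2} v(x)^2 dx = 32/3.
Subtract a_0^2/2 = 8: Σ (a_n^2+b_n^2) = 8/3.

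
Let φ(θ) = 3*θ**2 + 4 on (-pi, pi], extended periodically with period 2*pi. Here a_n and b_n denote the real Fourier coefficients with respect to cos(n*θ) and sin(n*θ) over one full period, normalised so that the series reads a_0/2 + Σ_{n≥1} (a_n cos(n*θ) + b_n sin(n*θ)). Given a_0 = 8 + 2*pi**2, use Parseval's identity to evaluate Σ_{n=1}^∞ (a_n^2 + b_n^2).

8*pi**4/5

Parseval: a_0^2/2 + Σ_{n≥1} (a_n^2+b_n^2) = 1/pi ∫_{-pi}^{pi} φ(θ)^2 dθ = 32 + 16*pi**2 + 18*pi**4/5.
Subtract a_0^2/2 = 2*(4 + pi**2)**2: Σ (a_n^2+b_n^2) = 8*pi**4/5.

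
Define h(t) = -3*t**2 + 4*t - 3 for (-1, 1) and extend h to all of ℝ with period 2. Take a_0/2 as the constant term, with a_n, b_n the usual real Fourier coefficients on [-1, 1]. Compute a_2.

-3/pi**2

a_2 = ∫_{-1}^{1} h(t) cos(2*pi*t) dt.
Integrating by parts twice (tabular method), an antiderivative of (-3*t**2 + 4*t - 3) cos(2*pi*t) is -3*t**2*sin(2*pi*t)/(2*pi) + 2*t*sin(2*pi*t)/pi - 3*t*cos(2*pi*t)/(2*pi**2) - 3*sin(2*pi*t)/(2*pi) + 3*sin(2*pi*t)/(4*pi**3) + cos(2*pi*t)/pi**2; evaluating from -1 to 1: ∫_{-1}^{1} (-3*t**2 + 4*t - 3) cos(2*pi*t) dt = (-1/(2*pi**2)) - (5/(2*pi**2)) = -3/pi**2.
Hence a_2 = -3/pi**2.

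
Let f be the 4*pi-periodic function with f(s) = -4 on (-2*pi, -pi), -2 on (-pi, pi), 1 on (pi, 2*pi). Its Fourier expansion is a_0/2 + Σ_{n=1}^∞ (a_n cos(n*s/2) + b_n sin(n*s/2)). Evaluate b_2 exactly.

-5/pi

b_2 = (1/(2*pi)) ∫_{-2*pi}^{2*pi} f(s) sin(s) ds.
Split the integral at the breakpoints.
Directly, an antiderivative of (-4) sin(s) is 4*cos(s); evaluating from -2*pi to -pi: ∫_{-2*pi}^{-pi} (-4) sin(s) ds = (-4) - (4) = -8.
Directly, an antiderivative of (-2) sin(s) is 2*cos(s); evaluating from -pi to pi: ∫_{-pi}^{pi} (-2) sin(s) ds = (-2) - (-2) = 0.
Directly, an antiderivative of (1) sin(s) is -cos(s); evaluating from pi to 2*pi: ∫_{pi}^{2*pi} (1) sin(s) ds = (-1) - (1) = -2.
Summing the pieces and multiplying by (1/(2*pi)) gives b_2 = -5/pi.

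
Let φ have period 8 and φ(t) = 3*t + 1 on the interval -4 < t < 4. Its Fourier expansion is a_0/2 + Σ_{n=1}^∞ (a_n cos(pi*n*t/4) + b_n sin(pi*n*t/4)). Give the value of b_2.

-12/pi

b_2 = 1/4 ∫_{-4}^{4} φ(t) sin(pi*t/2) dt.
Integrating by parts (boundary term plus one more integral), an antiderivative of (3*t + 1) sin(pi*t/2) is -6*t*cos(pi*t/2)/pi + 12*sin(pi*t/2)/pi**2 - 2*cos(pi*t/2)/pi; evaluating from -4 to 4: ∫_{-4}^{4} (3*t + 1) sin(pi*t/2) dt = (-26/pi) - (22/pi) = -48/pi.
Hence b_2 = (1/4)·(-48/pi) = -12/pi.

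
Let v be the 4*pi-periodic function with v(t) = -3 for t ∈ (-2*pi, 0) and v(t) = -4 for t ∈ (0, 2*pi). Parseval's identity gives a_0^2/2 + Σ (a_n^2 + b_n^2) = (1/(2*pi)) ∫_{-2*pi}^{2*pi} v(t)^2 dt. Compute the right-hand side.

25

(1/(2*pi)) ∫_{-2*pi}^{2*pi} v(t)^2 dt = (1/(2*pi)) · (50*pi) = 25.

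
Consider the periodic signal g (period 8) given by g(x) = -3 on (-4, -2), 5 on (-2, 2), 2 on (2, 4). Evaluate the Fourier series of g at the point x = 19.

x = 19 differs from x = 3 by 2 full period(s), and the series is 8-periodic.
g is continuous at x = 3 with value 2, so the series converges to 2 there.

2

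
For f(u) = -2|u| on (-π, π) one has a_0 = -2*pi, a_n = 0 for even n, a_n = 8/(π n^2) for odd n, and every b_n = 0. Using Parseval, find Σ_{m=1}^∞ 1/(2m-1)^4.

Parseval: a_0^2/2 + Σ a_n^2 = (1/π) ∫_{-π}^{π} f(u)^2 du = 8*pi**2/3.
Subtract a_0^2/2 = 2*pi**2: Σ a_n^2 = 2*pi**2/3.
Only odd n contribute, with a_n^2 = 64/(π^2 n^4), so Σ_{m≥1} 1/(2m-1)^4 = π^2·(2*pi**2/3)/64 = pi**4/96.

pi**4/96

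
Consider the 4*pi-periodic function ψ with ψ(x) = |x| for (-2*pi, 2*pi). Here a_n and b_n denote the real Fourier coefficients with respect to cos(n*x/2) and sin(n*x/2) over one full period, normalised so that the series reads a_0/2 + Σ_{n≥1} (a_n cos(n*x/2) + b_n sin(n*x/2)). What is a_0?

a_0 = (1/(2*pi)) ∫_{-2*pi}^{2*pi} ψ(x) dx = (1/(2*pi)) · (4*pi**2) = 2*pi.

2*pi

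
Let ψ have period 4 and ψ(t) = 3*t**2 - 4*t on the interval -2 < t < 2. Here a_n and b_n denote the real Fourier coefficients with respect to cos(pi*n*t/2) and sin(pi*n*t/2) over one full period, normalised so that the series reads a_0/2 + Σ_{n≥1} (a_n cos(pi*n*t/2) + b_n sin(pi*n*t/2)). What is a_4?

3/pi**2

a_4 = 1/2 ∫_{-2}^{2} ψ(t) cos(2*pi*t) dt.
Integrating by parts twice (tabular method), an antiderivative of (3*t**2 - 4*t) cos(2*pi*t) is 3*t**2*sin(2*pi*t)/(2*pi) - 2*t*sin(2*pi*t)/pi + 3*t*cos(2*pi*t)/(2*pi**2) - 3*sin(2*pi*t)/(4*pi**3) - cos(2*pi*t)/pi**2; evaluating from -2 to 2: ∫_{-2}^{2} (3*t**2 - 4*t) cos(2*pi*t) dt = (2/pi**2) - (-4/pi**2) = 6/pi**2.
Hence a_4 = (1/2)·(6/pi**2) = 3/pi**2.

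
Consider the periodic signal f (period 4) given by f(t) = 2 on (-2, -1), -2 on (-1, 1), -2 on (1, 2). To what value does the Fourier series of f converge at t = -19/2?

t = -19/2 differs from t = -3/2 by -2 full period(s), and the series is 4-periodic.
f is continuous at t = -3/2 with value 2, so the series converges to 2 there.

2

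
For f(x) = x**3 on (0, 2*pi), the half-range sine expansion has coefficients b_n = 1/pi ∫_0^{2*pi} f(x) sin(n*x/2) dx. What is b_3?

b_3 = 1/pi ∫_0^{2*pi} (x**3) sin(3*x/2) dx.
Integrating by parts three times (tabular method), an antiderivative of (x**3) sin(3*x/2) is -2*x**3*cos(3*x/2)/3 + 4*x**2*sin(3*x/2)/3 + 16*x*cos(3*x/2)/9 - 32*sin(3*x/2)/27; evaluating from 0 to 2*pi: ∫_{0}^{2*pi} (x**3) sin(3*x/2) dx = (16*pi*(-2 + 3*pi**2)/9) - (0) = 16*pi*(-2 + 3*pi**2)/9.
Hence b_3 = (1/pi)·(16*pi*(-2 + 3*pi**2)/9) = -32/9 + 16*pi**2/3.

-32/9 + 16*pi**2/3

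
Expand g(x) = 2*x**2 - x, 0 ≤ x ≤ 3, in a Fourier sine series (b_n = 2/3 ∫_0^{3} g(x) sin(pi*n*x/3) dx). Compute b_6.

-5/pi

b_6 = 2/3 ∫_0^{3} (2*x**2 - x) sin(2*pi*x) dx.
Integrating by parts twice (tabular method), an antiderivative of (2*x**2 - x) sin(2*pi*x) is -x**2*cos(2*pi*x)/pi + x*sin(2*pi*x)/pi**2 + x*cos(2*pi*x)/(2*pi) - sin(2*pi*x)/(4*pi**2) + cos(2*pi*x)/(2*pi**3); evaluating from 0 to 3: ∫_{0}^{3} (2*x**2 - x) sin(2*pi*x) dx = ((1 - 15*pi**2)/(2*pi**3)) - (1/(2*pi**3)) = -15/(2*pi).
Hence b_6 = (2/3)·(-15/(2*pi)) = -5/pi.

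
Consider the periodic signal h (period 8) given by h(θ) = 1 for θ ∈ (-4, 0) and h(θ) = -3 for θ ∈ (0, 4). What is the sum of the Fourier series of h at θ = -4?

At θ = -4 the one-sided limits are h(-4^-) = -3 and h(-4^+) = 1.
By Dirichlet's theorem the series converges to their average, [(-3) + (1)]/2 = -1.

-1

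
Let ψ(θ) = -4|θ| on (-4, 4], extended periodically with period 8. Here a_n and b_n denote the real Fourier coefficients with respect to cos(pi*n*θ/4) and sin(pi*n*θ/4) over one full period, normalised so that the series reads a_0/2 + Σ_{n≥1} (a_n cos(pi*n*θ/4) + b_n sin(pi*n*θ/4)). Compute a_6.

0

a_6 = 1/4 ∫_{-4}^{4} ψ(θ) cos(3*pi*θ/2) dθ.
ψ is even and cos(3*pi*θ/2) is even, so the integrand is even and a_6 = 1/2 ∫_0^{4} ψ(θ) cos(3*pi*θ/2) dθ.
Integrating by parts (boundary term plus one more integral), an antiderivative of (-4*θ) cos(3*pi*θ/2) is -8*θ*sin(3*pi*θ/2)/(3*pi) - 16*cos(3*pi*θ/2)/(9*pi**2); evaluating from 0 to 4: ∫_{0}^{4} (-4*θ) cos(3*pi*θ/2) dθ = (-16/(9*pi**2)) - (-16/(9*pi**2)) = 0.
Hence a_6 = (1/2)·(0) = 0.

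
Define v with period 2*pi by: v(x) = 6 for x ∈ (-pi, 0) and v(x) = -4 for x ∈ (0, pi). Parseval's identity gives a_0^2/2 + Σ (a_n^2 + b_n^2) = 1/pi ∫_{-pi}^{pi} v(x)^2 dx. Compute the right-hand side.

52

1/pi ∫_{-pi}^{pi} v(x)^2 dx = 1/pi · (52*pi) = 52.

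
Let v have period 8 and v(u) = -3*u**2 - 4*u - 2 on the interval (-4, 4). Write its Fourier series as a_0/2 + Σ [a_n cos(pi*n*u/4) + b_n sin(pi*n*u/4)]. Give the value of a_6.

-16/(3*pi**2)

a_6 = 1/4 ∫_{-4}^{4} v(u) cos(3*pi*u/2) du.
Integrating by parts twice (tabular method), an antiderivative of (-3*u**2 - 4*u - 2) cos(3*pi*u/2) is -2*u**2*sin(3*pi*u/2)/pi - 8*u*sin(3*pi*u/2)/(3*pi) - 8*u*cos(3*pi*u/2)/(3*pi**2) - 4*sin(3*pi*u/2)/(3*pi) + 16*sin(3*pi*u/2)/(9*pi**3) - 16*cos(3*pi*u/2)/(9*pi**2); evaluating from -4 to 4: ∫_{-4}^{4} (-3*u**2 - 4*u - 2) cos(3*pi*u/2) du = (-112/(9*pi**2)) - (80/(9*pi**2)) = -64/(3*pi**2).
Hence a_6 = (1/4)·(-64/(3*pi**2)) = -16/(3*pi**2).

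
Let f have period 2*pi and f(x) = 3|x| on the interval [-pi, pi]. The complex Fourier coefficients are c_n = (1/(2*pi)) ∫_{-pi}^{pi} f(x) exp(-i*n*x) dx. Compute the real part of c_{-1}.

Since f is real-valued, Re(c_{-1}) = (1/(2*pi)) ∫_{-pi}^{pi} f(x) cos(-x) dx = a_{1}/2.
f is even and cos(-x) is even, so the integrand is even: ∫_{-pi}^{pi} f(x) cos(-x) dx = 2∫_0^{pi} f(x) cos(-x) dx.
Integrating by parts (boundary term plus one more integral), an antiderivative of (3*x) cos(-x) is 3*x*sin(x) + 3*cos(x); evaluating from 0 to pi: ∫_{0}^{pi} (3*x) cos(-x) dx = (-3) - (3) = -6.
So ∫_{-pi}^{pi} f(x) cos(-x) dx = -12.
Hence Re(c_{-1}) = (1/(2*pi))·(-12) = -6/pi.

-6/pi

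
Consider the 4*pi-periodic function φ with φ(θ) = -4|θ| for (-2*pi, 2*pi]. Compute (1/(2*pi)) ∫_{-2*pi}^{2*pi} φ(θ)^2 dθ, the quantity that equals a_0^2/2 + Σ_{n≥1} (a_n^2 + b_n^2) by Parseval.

128*pi**2/3

(1/(2*pi)) ∫_{-2*pi}^{2*pi} φ(θ)^2 dθ = (1/(2*pi)) · (256*pi**3/3) = 128*pi**2/3.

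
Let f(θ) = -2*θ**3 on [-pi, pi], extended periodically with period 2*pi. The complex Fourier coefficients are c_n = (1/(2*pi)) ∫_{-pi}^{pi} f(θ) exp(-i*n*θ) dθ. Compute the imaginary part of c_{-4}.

-3/16 + pi**2/2

Since f is real-valued, Im(c_{-4}) = -(1/(2*pi)) ∫_{-pi}^{pi} f(θ) sin(-4*θ) dθ = b_{4}/2.
f is odd and sin(-4*θ) is odd, so the integrand is even: ∫_{-pi}^{pi} f(θ) sin(-4*θ) dθ = 2∫_0^{pi} f(θ) sin(-4*θ) dθ.
Integrating by parts three times (tabular method), an antiderivative of (-2*θ**3) sin(-4*θ) is -θ**3*cos(4*θ)/2 + 3*θ**2*sin(4*θ)/8 + 3*θ*cos(4*θ)/16 - 3*sin(4*θ)/64; evaluating from 0 to pi: ∫_{0}^{pi} (-2*θ**3) sin(-4*θ) dθ = (pi*(3 - 8*pi**2)/16) - (0) = pi*(3 - 8*pi**2)/16.
So ∫_{-pi}^{pi} f(θ) sin(-4*θ) dθ = pi*(3/8 - pi**2).
Hence Im(c_{-4}) = (-1/(2*pi))·(pi*(3/8 - pi**2)) = -3/16 + pi**2/2.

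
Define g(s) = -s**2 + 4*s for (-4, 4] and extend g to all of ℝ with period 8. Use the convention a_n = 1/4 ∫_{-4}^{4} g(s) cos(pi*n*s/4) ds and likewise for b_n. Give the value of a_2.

-16/pi**2

a_2 = 1/4 ∫_{-4}^{4} g(s) cos(pi*s/2) ds.
Integrating by parts twice (tabular method), an antiderivative of (-s**2 + 4*s) cos(pi*s/2) is -2*s**2*sin(pi*s/2)/pi + 8*s*sin(pi*s/2)/pi - 8*s*cos(pi*s/2)/pi**2 + 16*sin(pi*s/2)/pi**3 + 16*cos(pi*s/2)/pi**2; evaluating from -4 to 4: ∫_{-4}^{4} (-s**2 + 4*s) cos(pi*s/2) ds = (-16/pi**2) - (48/pi**2) = -64/pi**2.
Hence a_2 = (1/4)·(-64/pi**2) = -16/pi**2.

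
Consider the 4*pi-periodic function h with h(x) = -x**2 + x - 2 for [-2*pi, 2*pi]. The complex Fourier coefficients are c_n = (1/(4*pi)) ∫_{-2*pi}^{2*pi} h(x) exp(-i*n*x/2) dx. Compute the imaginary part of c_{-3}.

2/3

Since h is real-valued, Im(c_{-3}) = -(1/(4*pi)) ∫_{-2*pi}^{2*pi} h(x) sin(-3*x/2) dx = b_{3}/2.
Integrating by parts twice (tabular method), an antiderivative of (-x**2 + x - 2) sin(-3*x/2) is -2*x**2*cos(3*x/2)/3 + 8*x*sin(3*x/2)/9 + 2*x*cos(3*x/2)/3 - 4*sin(3*x/2)/9 - 20*cos(3*x/2)/27; evaluating from -2*pi to 2*pi: ∫_{-2*pi}^{2*pi} (-x**2 + x - 2) sin(-3*x/2) dx = (-4*pi/3 + 20/27 + 8*pi**2/3) - (20/27 + 4*pi/3 + 8*pi**2/3) = -8*pi/3.
Hence Im(c_{-3}) = (-1/(4*pi))·(-8*pi/3) = 2/3.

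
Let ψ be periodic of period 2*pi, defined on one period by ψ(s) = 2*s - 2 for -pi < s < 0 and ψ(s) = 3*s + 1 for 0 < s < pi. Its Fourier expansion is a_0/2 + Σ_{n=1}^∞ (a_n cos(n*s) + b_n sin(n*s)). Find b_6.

-5/6

b_6 = 1/pi ∫_{-pi}^{pi} ψ(s) sin(6*s) ds.
Split the integral at the breakpoints.
Integrating by parts (boundary term plus one more integral), an antiderivative of (2*s - 2) sin(6*s) is -s*cos(6*s)/3 + sin(6*s)/18 + cos(6*s)/3; evaluating from -pi to 0: ∫_{-pi}^{0} (2*s - 2) sin(6*s) ds = (1/3) - (1/3 + pi/3) = -pi/3.
Integrating by parts (boundary term plus one more integral), an antiderivative of (3*s + 1) sin(6*s) is -s*cos(6*s)/2 + sin(6*s)/12 - cos(6*s)/6; evaluating from 0 to pi: ∫_{0}^{pi} (3*s + 1) sin(6*s) ds = (-pi/2 - 1/6) - (-1/6) = -pi/2.
Summing the pieces and multiplying by (1/pi) gives b_6 = -5/6.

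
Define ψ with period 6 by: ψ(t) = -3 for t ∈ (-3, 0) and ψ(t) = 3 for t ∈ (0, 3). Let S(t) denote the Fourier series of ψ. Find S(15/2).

3

t = 15/2 differs from t = 3/2 by 1 full period(s), and the series is 6-periodic.
ψ is continuous at t = 3/2 with value 3, so the series converges to 3 there.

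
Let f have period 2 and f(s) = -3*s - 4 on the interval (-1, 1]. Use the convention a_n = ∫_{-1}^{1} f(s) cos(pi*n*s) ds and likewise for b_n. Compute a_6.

a_6 = ∫_{-1}^{1} f(s) cos(6*pi*s) ds.
Integrating by parts (boundary term plus one more integral), an antiderivative of (-3*s - 4) cos(6*pi*s) is -s*sin(6*pi*s)/(2*pi) - 2*sin(6*pi*s)/(3*pi) - cos(6*pi*s)/(12*pi**2); evaluating from -1 to 1: ∫_{-1}^{1} (-3*s - 4) cos(6*pi*s) ds = (-1/(12*pi**2)) - (-1/(12*pi**2)) = 0.
Hence a_6 = 0.

0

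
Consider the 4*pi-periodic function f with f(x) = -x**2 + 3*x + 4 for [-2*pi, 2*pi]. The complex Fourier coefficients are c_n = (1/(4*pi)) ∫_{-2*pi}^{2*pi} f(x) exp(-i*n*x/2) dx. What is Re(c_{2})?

Since f is real-valued, Re(c_{2}) = (1/(4*pi)) ∫_{-2*pi}^{2*pi} f(x) cos(x) dx = a_{2}/2.
Integrating by parts twice (tabular method), an antiderivative of (-x**2 + 3*x + 4) cos(x) is -x**2*sin(x) + 3*x*sin(x) - 2*x*cos(x) + 6*sin(x) + 3*cos(x); evaluating from -2*pi to 2*pi: ∫_{-2*pi}^{2*pi} (-x**2 + 3*x + 4) cos(x) dx = (3 - 4*pi) - (3 + 4*pi) = -8*pi.
Hence Re(c_{2}) = (1/(4*pi))·(-8*pi) = -2.

-2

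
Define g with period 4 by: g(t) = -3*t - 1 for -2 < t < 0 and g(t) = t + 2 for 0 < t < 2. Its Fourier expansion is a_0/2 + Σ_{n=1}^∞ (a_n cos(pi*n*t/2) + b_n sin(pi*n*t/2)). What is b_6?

b_6 = 1/2 ∫_{-2}^{2} g(t) sin(3*pi*t) dt.
Split the integral at the breakpoints.
Integrating by parts (boundary term plus one more integral), an antiderivative of (-3*t - 1) sin(3*pi*t) is t*cos(3*pi*t)/pi - sin(3*pi*t)/(3*pi**2) + cos(3*pi*t)/(3*pi); evaluating from -2 to 0: ∫_{-2}^{0} (-3*t - 1) sin(3*pi*t) dt = (1/(3*pi)) - (-5/(3*pi)) = 2/pi.
Integrating by parts (boundary term plus one more integral), an antiderivative of (t + 2) sin(3*pi*t) is -t*cos(3*pi*t)/(3*pi) + sin(3*pi*t)/(9*pi**2) - 2*cos(3*pi*t)/(3*pi); evaluating from 0 to 2: ∫_{0}^{2} (t + 2) sin(3*pi*t) dt = (-4/(3*pi)) - (-2/(3*pi)) = -2/(3*pi).
Summing the pieces and multiplying by (1/2) gives b_6 = 2/(3*pi).

2/(3*pi)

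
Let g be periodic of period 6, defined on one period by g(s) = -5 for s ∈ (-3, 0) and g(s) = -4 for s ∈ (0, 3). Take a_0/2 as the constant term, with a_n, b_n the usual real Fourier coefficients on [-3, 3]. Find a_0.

-9

a_0 = 1/3 ∫_{-3}^{3} g(s) ds = 1/3 · (-27) = -9.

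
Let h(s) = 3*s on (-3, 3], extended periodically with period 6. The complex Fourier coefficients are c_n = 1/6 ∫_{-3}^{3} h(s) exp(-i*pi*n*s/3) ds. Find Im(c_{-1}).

Since h is real-valued, Im(c_{-1}) = -1/6 ∫_{-3}^{3} h(s) sin(-pi*s/3) ds = b_{1}/2.
h is odd and sin(-pi*s/3) is odd, so the integrand is even: ∫_{-3}^{3} h(s) sin(-pi*s/3) ds = 2∫_0^{3} h(s) sin(-pi*s/3) ds.
Integrating by parts (boundary term plus one more integral), an antiderivative of (3*s) sin(-pi*s/3) is 9*s*cos(pi*s/3)/pi - 27*sin(pi*s/3)/pi**2; evaluating from 0 to 3: ∫_{0}^{3} (3*s) sin(-pi*s/3) ds = (-27/pi) - (0) = -27/pi.
So ∫_{-3}^{3} h(s) sin(-pi*s/3) ds = -54/pi.
Hence Im(c_{-1}) = (-1/6)·(-54/pi) = 9/pi.

9/pi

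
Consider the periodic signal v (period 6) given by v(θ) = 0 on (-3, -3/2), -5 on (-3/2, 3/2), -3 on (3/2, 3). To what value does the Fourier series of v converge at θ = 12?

θ = 12 differs from θ = 0 by 2 full period(s), and the series is 6-periodic.
v is continuous at θ = 0 with value -5, so the series converges to -5 there.

-5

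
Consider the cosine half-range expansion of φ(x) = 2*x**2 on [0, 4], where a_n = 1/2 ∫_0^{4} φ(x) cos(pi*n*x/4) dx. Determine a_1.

a_1 = 1/2 ∫_0^{4} (2*x**2) cos(pi*x/4) dx.
Integrating by parts twice (tabular method), an antiderivative of (2*x**2) cos(pi*x/4) is 8*x**2*sin(pi*x/4)/pi + 64*x*cos(pi*x/4)/pi**2 - 256*sin(pi*x/4)/pi**3; evaluating from 0 to 4: ∫_{0}^{4} (2*x**2) cos(pi*x/4) dx = (-256/pi**2) - (0) = -256/pi**2.
Hence a_1 = (1/2)·(-256/pi**2) = -128/pi**2.

-128/pi**2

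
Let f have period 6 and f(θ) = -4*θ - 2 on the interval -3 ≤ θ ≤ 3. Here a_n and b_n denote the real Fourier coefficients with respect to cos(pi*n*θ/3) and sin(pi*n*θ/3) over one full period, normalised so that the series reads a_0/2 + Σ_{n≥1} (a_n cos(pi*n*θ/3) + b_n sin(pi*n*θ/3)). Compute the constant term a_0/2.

-2

a_0 = 1/3 ∫_{-3}^{3} f(θ) dθ = 1/3 · (-12) = -4.
So the constant term a_0/2 = -2.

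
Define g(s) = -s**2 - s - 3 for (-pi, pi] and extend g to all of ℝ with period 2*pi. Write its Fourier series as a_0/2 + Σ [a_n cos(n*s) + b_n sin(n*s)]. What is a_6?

-1/9

a_6 = 1/pi ∫_{-pi}^{pi} g(s) cos(6*s) ds.
Integrating by parts twice (tabular method), an antiderivative of (-s**2 - s - 3) cos(6*s) is -s**2*sin(6*s)/6 - s*sin(6*s)/6 - s*cos(6*s)/18 - 53*sin(6*s)/108 - cos(6*s)/36; evaluating from -pi to pi: ∫_{-pi}^{pi} (-s**2 - s - 3) cos(6*s) ds = (-pi/18 - 1/36) - (-1/36 + pi/18) = -pi/9.
Hence a_6 = (1/pi)·(-pi/9) = -1/9.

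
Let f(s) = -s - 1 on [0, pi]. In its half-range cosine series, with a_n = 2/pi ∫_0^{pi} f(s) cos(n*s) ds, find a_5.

4/(25*pi)

a_5 = 2/pi ∫_0^{pi} (-s - 1) cos(5*s) ds.
Integrating by parts (boundary term plus one more integral), an antiderivative of (-s - 1) cos(5*s) is -s*sin(5*s)/5 - sin(5*s)/5 - cos(5*s)/25; evaluating from 0 to pi: ∫_{0}^{pi} (-s - 1) cos(5*s) ds = (1/25) - (-1/25) = 2/25.
Hence a_5 = (2/pi)·(2/25) = 4/(25*pi).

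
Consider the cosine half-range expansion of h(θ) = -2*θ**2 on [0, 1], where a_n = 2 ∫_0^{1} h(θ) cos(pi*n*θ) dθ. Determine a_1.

a_1 = 2 ∫_0^{1} (-2*θ**2) cos(pi*θ) dθ.
Integrating by parts twice (tabular method), an antiderivative of (-2*θ**2) cos(pi*θ) is -2*θ**2*sin(pi*θ)/pi - 4*θ*cos(pi*θ)/pi**2 + 4*sin(pi*θ)/pi**3; evaluating from 0 to 1: ∫_{0}^{1} (-2*θ**2) cos(pi*θ) dθ = (4/pi**2) - (0) = 4/pi**2.
Hence a_1 = 2·(4/pi**2) = 8/pi**2.

8/pi**2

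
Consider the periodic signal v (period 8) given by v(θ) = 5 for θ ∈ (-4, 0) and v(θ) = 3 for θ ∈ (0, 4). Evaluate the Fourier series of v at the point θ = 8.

θ = 8 differs from θ = 0 by 1 full period(s), and the series is 8-periodic.
At θ = 0 the one-sided limits are v(0^-) = 5 and v(0^+) = 3.
By Dirichlet's theorem the series converges to their average, [(5) + (3)]/2 = 4.

4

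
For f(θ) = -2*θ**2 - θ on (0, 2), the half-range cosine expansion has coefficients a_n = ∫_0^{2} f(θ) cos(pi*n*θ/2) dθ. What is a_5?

a_5 = ∫_0^{2} (-2*θ**2 - θ) cos(5*pi*θ/2) dθ.
Integrating by parts twice (tabular method), an antiderivative of (-2*θ**2 - θ) cos(5*pi*θ/2) is -4*θ**2*sin(5*pi*θ/2)/(5*pi) - 2*θ*sin(5*pi*θ/2)/(5*pi) - 16*θ*cos(5*pi*θ/2)/(25*pi**2) + 32*sin(5*pi*θ/2)/(125*pi**3) - 4*cos(5*pi*θ/2)/(25*pi**2); evaluating from 0 to 2: ∫_{0}^{2} (-2*θ**2 - θ) cos(5*pi*θ/2) dθ = (36/(25*pi**2)) - (-4/(25*pi**2)) = 8/(5*pi**2).
Hence a_5 = 8/(5*pi**2).

8/(5*pi**2)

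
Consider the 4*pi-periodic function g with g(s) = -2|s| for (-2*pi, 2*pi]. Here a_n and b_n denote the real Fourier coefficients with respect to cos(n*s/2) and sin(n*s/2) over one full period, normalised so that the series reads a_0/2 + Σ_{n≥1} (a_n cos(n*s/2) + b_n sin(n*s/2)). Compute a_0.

-4*pi

a_0 = (1/(2*pi)) ∫_{-2*pi}^{2*pi} g(s) ds = (1/(2*pi)) · (-8*pi**2) = -4*pi.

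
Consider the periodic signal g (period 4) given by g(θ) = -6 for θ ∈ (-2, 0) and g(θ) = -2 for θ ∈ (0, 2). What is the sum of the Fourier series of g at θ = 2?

-4

θ = 2 differs from θ = -2 by 1 full period(s), and the series is 4-periodic.
At θ = -2 the one-sided limits are g(-2^-) = -2 and g(-2^+) = -6.
By Dirichlet's theorem the series converges to their average, [(-2) + (-6)]/2 = -4.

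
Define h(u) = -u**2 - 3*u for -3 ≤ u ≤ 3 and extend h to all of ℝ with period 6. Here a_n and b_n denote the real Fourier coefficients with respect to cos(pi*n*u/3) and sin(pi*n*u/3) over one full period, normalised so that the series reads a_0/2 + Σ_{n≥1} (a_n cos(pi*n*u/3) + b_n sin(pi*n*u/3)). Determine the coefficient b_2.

b_2 = 1/3 ∫_{-3}^{3} h(u) sin(2*pi*u/3) du.
Integrating by parts twice (tabular method), an antiderivative of (-u**2 - 3*u) sin(2*pi*u/3) is 3*u**2*cos(2*pi*u/3)/(2*pi) - 9*u*sin(2*pi*u/3)/(2*pi**2) + 9*u*cos(2*pi*u/3)/(2*pi) - 27*sin(2*pi*u/3)/(4*pi**2) - 27*cos(2*pi*u/3)/(4*pi**3); evaluating from -3 to 3: ∫_{-3}^{3} (-u**2 - 3*u) sin(2*pi*u/3) du = (-27/(4*pi**3) + 27/pi) - (-27/(4*pi**3)) = 27/pi.
Hence b_2 = (1/3)·(27/pi) = 9/pi.

9/pi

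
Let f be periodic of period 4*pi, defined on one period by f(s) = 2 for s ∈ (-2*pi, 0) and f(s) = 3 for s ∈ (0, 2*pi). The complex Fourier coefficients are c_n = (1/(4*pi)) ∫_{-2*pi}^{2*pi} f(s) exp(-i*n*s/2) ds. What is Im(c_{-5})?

Since f is real-valued, Im(c_{-5}) = -(1/(4*pi)) ∫_{-2*pi}^{2*pi} f(s) sin(-5*s/2) ds = b_{5}/2.
Split the integral at the breakpoints.
Directly, an antiderivative of (2) sin(-5*s/2) is 4*cos(5*s/2)/5; evaluating from -2*pi to 0: ∫_{-2*pi}^{0} (2) sin(-5*s/2) ds = (4/5) - (-4/5) = 8/5.
Directly, an antiderivative of (3) sin(-5*s/2) is 6*cos(5*s/2)/5; evaluating from 0 to 2*pi: ∫_{0}^{2*pi} (3) sin(-5*s/2) ds = (-6/5) - (6/5) = -12/5.
So ∫_{-2*pi}^{2*pi} f(s) sin(-5*s/2) ds = -4/5.
Hence Im(c_{-5}) = (-1/(4*pi))·(-4/5) = 1/(5*pi).

1/(5*pi)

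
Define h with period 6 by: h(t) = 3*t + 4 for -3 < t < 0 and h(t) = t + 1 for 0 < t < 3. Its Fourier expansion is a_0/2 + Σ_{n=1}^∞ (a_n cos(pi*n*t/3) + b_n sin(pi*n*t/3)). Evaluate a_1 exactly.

12/pi**2

a_1 = 1/3 ∫_{-3}^{3} h(t) cos(pi*t/3) dt.
Split the integral at the breakpoints.
Integrating by parts (boundary term plus one more integral), an antiderivative of (3*t + 4) cos(pi*t/3) is 9*t*sin(pi*t/3)/pi + 12*sin(pi*t/3)/pi + 27*cos(pi*t/3)/pi**2; evaluating from -3 to 0: ∫_{-3}^{0} (3*t + 4) cos(pi*t/3) dt = (27/pi**2) - (-27/pi**2) = 54/pi**2.
Integrating by parts (boundary term plus one more integral), an antiderivative of (t + 1) cos(pi*t/3) is 3*t*sin(pi*t/3)/pi + 3*sin(pi*t/3)/pi + 9*cos(pi*t/3)/pi**2; evaluating from 0 to 3: ∫_{0}^{3} (t + 1) cos(pi*t/3) dt = (-9/pi**2) - (9/pi**2) = -18/pi**2.
Summing the pieces and multiplying by (1/3) gives a_1 = 12/pi**2.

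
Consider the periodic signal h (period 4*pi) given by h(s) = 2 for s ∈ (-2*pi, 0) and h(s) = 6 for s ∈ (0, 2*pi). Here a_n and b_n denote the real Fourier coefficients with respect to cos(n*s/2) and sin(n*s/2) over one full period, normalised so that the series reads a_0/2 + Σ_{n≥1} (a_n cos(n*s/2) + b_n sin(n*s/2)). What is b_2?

0

b_2 = (1/(2*pi)) ∫_{-2*pi}^{2*pi} h(s) sin(s) ds.
Split the integral at the breakpoints.
Directly, an antiderivative of (2) sin(s) is -2*cos(s); evaluating from -2*pi to 0: ∫_{-2*pi}^{0} (2) sin(s) ds = (-2) - (-2) = 0.
Directly, an antiderivative of (6) sin(s) is -6*cos(s); evaluating from 0 to 2*pi: ∫_{0}^{2*pi} (6) sin(s) ds = (-6) - (-6) = 0.
Summing the pieces and multiplying by (1/(2*pi)) gives b_2 = 0.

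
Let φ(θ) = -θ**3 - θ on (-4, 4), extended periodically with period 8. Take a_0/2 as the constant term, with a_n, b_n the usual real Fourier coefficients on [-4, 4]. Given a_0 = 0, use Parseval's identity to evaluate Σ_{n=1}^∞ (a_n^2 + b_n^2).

145504/105

Parseval: a_0^2/2 + Σ_{n≥1} (a_n^2+b_n^2) = 1/4 ∫_{-4}^{4} φ(θ)^2 dθ = 145504/105.
Subtract a_0^2/2 = 0: Σ (a_n^2+b_n^2) = 145504/105.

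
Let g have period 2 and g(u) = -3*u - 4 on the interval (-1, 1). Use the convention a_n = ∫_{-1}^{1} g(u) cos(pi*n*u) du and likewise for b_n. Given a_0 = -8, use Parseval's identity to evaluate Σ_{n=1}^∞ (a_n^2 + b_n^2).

6

Parseval: a_0^2/2 + Σ_{n≥1} (a_n^2+b_n^2) = ∫_{-1}^{1} g(u)^2 du = 38.
Subtract a_0^2/2 = 32: Σ (a_n^2+b_n^2) = 6.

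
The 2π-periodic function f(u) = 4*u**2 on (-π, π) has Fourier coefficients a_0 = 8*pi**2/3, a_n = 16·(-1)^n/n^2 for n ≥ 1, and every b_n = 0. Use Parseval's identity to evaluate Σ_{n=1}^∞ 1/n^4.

Parseval: a_0^2/2 + Σ a_n^2 = (1/π) ∫_{-π}^{π} f(u)^2 du = 32*pi**4/5.
Subtract a_0^2/2 = 32*pi**4/9: Σ a_n^2 = 128*pi**4/45.
Since a_n^2 = 256/n^4, Σ 1/n^4 = pi**4/90.

pi**4/90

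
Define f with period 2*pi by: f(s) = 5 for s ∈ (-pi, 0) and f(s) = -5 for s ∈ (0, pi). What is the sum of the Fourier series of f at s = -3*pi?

0

s = -3*pi differs from s = pi by -2 full period(s), and the series is 2*pi-periodic.
At s = pi the one-sided limits are f(pi^-) = -5 and f(pi^+) = 5.
By Dirichlet's theorem the series converges to their average, [(-5) + (5)]/2 = 0.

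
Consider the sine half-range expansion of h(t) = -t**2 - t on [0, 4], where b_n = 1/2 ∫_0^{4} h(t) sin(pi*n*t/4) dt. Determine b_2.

b_2 = 1/2 ∫_0^{4} (-t**2 - t) sin(pi*t/2) dt.
Integrating by parts twice (tabular method), an antiderivative of (-t**2 - t) sin(pi*t/2) is 2*t**2*cos(pi*t/2)/pi - 8*t*sin(pi*t/2)/pi**2 + 2*t*cos(pi*t/2)/pi - 4*sin(pi*t/2)/pi**2 - 16*cos(pi*t/2)/pi**3; evaluating from 0 to 4: ∫_{0}^{4} (-t**2 - t) sin(pi*t/2) dt = (-16/pi**3 + 40/pi) - (-16/pi**3) = 40/pi.
Hence b_2 = (1/2)·(40/pi) = 20/pi.

20/pi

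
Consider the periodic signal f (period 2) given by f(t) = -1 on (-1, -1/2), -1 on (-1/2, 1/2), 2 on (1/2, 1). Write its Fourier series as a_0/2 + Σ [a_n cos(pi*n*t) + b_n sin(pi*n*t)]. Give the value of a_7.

3/(7*pi)

a_7 = ∫_{-1}^{1} f(t) cos(7*pi*t) dt.
Split the integral at the breakpoints.
Directly, an antiderivative of (-1) cos(7*pi*t) is -sin(7*pi*t)/(7*pi); evaluating from -1 to -1/2: ∫_{-1}^{-1/2} (-1) cos(7*pi*t) dt = (-1/(7*pi)) - (0) = -1/(7*pi).
Directly, an antiderivative of (-1) cos(7*pi*t) is -sin(7*pi*t)/(7*pi); evaluating from -1/2 to 1/2: ∫_{-1/2}^{1/2} (-1) cos(7*pi*t) dt = (1/(7*pi)) - (-1/(7*pi)) = 2/(7*pi).
Directly, an antiderivative of (2) cos(7*pi*t) is 2*sin(7*pi*t)/(7*pi); evaluating from 1/2 to 1: ∫_{1/2}^{1} (2) cos(7*pi*t) dt = (0) - (-2/(7*pi)) = 2/(7*pi).
Summing the pieces gives a_7 = 3/(7*pi).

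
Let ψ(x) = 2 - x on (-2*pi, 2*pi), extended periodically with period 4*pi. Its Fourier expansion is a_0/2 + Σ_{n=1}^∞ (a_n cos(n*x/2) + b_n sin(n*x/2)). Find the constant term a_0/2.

2

a_0 = (1/(2*pi)) ∫_{-2*pi}^{2*pi} ψ(x) dx = (1/(2*pi)) · (8*pi) = 4.
So the constant term a_0/2 = 2.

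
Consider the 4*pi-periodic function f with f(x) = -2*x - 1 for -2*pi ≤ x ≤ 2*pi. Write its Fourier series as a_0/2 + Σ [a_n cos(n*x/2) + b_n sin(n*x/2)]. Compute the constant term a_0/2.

-1

a_0 = (1/(2*pi)) ∫_{-2*pi}^{2*pi} f(x) dx = (1/(2*pi)) · (-4*pi) = -2.
So the constant term a_0/2 = -1.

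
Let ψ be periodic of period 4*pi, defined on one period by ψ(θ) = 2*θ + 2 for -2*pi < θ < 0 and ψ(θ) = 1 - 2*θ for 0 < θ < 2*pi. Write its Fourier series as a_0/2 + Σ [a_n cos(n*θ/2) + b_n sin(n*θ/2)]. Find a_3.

a_3 = (1/(2*pi)) ∫_{-2*pi}^{2*pi} ψ(θ) cos(3*θ/2) dθ.
Split the integral at the breakpoints.
Integrating by parts (boundary term plus one more integral), an antiderivative of (2*θ + 2) cos(3*θ/2) is 4*θ*sin(3*θ/2)/3 + 4*sin(3*θ/2)/3 + 8*cos(3*θ/2)/9; evaluating from -2*pi to 0: ∫_{-2*pi}^{0} (2*θ + 2) cos(3*θ/2) dθ = (8/9) - (-8/9) = 16/9.
Integrating by parts (boundary term plus one more integral), an antiderivative of (1 - 2*θ) cos(3*θ/2) is -4*θ*sin(3*θ/2)/3 + 2*sin(3*θ/2)/3 - 8*cos(3*θ/2)/9; evaluating from 0 to 2*pi: ∫_{0}^{2*pi} (1 - 2*θ) cos(3*θ/2) dθ = (8/9) - (-8/9) = 16/9.
Summing the pieces and multiplying by (1/(2*pi)) gives a_3 = 16/(9*pi).

16/(9*pi)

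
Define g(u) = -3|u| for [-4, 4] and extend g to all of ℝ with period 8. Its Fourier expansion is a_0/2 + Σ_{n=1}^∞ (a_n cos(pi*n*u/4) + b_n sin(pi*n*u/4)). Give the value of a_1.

48/pi**2

a_1 = 1/4 ∫_{-4}^{4} g(u) cos(pi*u/4) du.
g is even and cos(pi*u/4) is even, so the integrand is even and a_1 = 1/2 ∫_0^{4} g(u) cos(pi*u/4) du.
Integrating by parts (boundary term plus one more integral), an antiderivative of (-3*u) cos(pi*u/4) is -12*u*sin(pi*u/4)/pi - 48*cos(pi*u/4)/pi**2; evaluating from 0 to 4: ∫_{0}^{4} (-3*u) cos(pi*u/4) du = (48/pi**2) - (-48/pi**2) = 96/pi**2.
Hence a_1 = (1/2)·(96/pi**2) = 48/pi**2.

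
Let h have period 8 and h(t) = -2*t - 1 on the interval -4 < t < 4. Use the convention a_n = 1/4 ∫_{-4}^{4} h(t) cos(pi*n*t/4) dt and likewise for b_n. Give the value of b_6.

b_6 = 1/4 ∫_{-4}^{4} h(t) sin(3*pi*t/2) dt.
Integrating by parts (boundary term plus one more integral), an antiderivative of (-2*t - 1) sin(3*pi*t/2) is 4*t*cos(3*pi*t/2)/(3*pi) - 8*sin(3*pi*t/2)/(9*pi**2) + 2*cos(3*pi*t/2)/(3*pi); evaluating from -4 to 4: ∫_{-4}^{4} (-2*t - 1) sin(3*pi*t/2) dt = (6/pi) - (-14/(3*pi)) = 32/(3*pi).
Hence b_6 = (1/4)·(32/(3*pi)) = 8/(3*pi).

8/(3*pi)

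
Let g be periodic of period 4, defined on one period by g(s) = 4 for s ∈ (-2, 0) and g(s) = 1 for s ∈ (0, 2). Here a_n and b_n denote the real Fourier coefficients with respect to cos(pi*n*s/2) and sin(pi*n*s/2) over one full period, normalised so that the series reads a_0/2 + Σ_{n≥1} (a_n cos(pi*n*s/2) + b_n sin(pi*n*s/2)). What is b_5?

-6/(5*pi)

b_5 = 1/2 ∫_{-2}^{2} g(s) sin(5*pi*s/2) ds.
Split the integral at the breakpoints.
Directly, an antiderivative of (4) sin(5*pi*s/2) is -8*cos(5*pi*s/2)/(5*pi); evaluating from -2 to 0: ∫_{-2}^{0} (4) sin(5*pi*s/2) ds = (-8/(5*pi)) - (8/(5*pi)) = -16/(5*pi).
Directly, an antiderivative of (1) sin(5*pi*s/2) is -2*cos(5*pi*s/2)/(5*pi); evaluating from 0 to 2: ∫_{0}^{2} (1) sin(5*pi*s/2) ds = (2/(5*pi)) - (-2/(5*pi)) = 4/(5*pi).
Summing the pieces and multiplying by (1/2) gives b_5 = -6/(5*pi).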